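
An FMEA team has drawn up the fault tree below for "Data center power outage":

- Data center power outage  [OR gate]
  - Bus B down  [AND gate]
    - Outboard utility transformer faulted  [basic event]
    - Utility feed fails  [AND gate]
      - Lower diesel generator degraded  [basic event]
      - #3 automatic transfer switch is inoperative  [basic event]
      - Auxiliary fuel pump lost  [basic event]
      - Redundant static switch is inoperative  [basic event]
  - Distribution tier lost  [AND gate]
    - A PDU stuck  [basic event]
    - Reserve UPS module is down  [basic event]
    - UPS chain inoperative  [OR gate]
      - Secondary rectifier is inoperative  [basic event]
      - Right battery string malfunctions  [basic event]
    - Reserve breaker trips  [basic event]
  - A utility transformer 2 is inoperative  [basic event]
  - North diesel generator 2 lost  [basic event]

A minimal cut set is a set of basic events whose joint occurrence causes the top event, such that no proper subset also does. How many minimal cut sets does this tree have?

5

Utility feed fails [AND]: one cut set from each child combined → 1 × 1 × 1 × 1 = 1 cut set(s).
Bus B down [AND]: one cut set from each child combined → 1 × 1 = 1 cut set(s).
UPS chain inoperative [OR]: union of children's cut sets → 2 cut set(s).
Distribution tier lost [AND]: one cut set from each child combined → 1 × 1 × 2 × 1 = 2 cut set(s).
Data center power outage [OR]: union of children's cut sets → 5 cut set(s).
Minimal cut sets: {#3 automatic transfer switch is inoperative, Auxiliary fuel pump lost, Lower diesel generator degraded, Outboard utility transformer faulted, Redundant static switch is inoperative}; {A PDU stuck, Reserve UPS module is down, Reserve breaker trips, Secondary rectifier is inoperative}; {A PDU stuck, Reserve UPS module is down, Reserve breaker trips, Right battery string malfunctions}; {A utility transformer 2 is inoperative}; {North diesel generator 2 lost}.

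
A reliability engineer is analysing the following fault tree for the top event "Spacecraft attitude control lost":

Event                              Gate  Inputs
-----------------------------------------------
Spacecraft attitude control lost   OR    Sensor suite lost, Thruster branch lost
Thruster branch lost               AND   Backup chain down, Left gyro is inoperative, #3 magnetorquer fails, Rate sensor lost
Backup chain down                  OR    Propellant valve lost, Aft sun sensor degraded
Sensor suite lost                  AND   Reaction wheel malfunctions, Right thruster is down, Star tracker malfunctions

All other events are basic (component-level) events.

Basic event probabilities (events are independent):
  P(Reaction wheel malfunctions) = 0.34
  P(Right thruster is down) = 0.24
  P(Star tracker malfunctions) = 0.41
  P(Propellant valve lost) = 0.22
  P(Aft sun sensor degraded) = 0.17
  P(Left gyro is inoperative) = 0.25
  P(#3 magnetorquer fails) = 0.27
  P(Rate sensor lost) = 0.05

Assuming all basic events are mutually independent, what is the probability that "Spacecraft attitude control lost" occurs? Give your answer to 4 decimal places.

P(Sensor suite lost) [AND] = 0.34 × 0.24 × 0.41 = 0.033456
P(Backup chain down) [OR] = 1 − (1−0.22) × (1−0.17) = 0.352600
P(Thruster branch lost) [AND] = 0.352600 × 0.25 × 0.27 × 0.05 = 0.001190
P(Spacecraft attitude control lost) [OR] = 1 − (1−0.033456) × (1−0.001190) = 0.034606
Rounded to 4 decimal places: P(Spacecraft attitude control lost) ≈ 0.0346.

0.0346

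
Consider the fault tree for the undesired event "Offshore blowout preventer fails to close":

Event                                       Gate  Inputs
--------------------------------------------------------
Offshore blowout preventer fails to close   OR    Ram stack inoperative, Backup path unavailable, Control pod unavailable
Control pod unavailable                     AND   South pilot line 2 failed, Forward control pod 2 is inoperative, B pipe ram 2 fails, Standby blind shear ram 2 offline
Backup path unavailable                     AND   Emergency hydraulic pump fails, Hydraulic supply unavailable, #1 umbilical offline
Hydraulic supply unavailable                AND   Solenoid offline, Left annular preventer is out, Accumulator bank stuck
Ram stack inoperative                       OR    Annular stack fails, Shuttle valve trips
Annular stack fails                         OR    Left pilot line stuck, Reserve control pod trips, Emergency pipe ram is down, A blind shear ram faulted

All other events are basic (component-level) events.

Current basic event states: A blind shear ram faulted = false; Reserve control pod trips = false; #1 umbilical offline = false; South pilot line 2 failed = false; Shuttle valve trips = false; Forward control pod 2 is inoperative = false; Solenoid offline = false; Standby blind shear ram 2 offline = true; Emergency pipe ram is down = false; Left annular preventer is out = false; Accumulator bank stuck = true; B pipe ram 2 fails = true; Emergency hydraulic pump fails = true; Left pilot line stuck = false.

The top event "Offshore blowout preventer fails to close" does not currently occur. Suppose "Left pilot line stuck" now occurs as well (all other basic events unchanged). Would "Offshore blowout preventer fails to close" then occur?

Yes

Counterfactual: set "Left pilot line stuck" to occurred.
Annular stack fails [OR]: Left pilot line stuck=occurs, Reserve control pod trips=not, Emergency pipe ram is down=not, A blind shear ram faulted=not → at least one input occurs → occurs.
Ram stack inoperative [OR]: Annular stack fails=occurs, Shuttle valve trips=not → at least one input occurs → occurs.
Hydraulic supply unavailable [AND]: Solenoid offline=not, Left annular preventer is out=not, Accumulator bank stuck=occurs → not all inputs occur → does not occur.
Backup path unavailable [AND]: Emergency hydraulic pump fails=occurs, Hydraulic supply unavailable=not, #1 umbilical offline=not → not all inputs occur → does not occur.
Control pod unavailable [AND]: South pilot line 2 failed=not, Forward control pod 2 is inoperative=not, B pipe ram 2 fails=occurs, Standby blind shear ram 2 offline=occurs → not all inputs occur → does not occur.
Offshore blowout preventer fails to close [OR]: Ram stack inoperative=occurs, Backup path unavailable=not, Control pod unavailable=not → at least one input occurs → occurs.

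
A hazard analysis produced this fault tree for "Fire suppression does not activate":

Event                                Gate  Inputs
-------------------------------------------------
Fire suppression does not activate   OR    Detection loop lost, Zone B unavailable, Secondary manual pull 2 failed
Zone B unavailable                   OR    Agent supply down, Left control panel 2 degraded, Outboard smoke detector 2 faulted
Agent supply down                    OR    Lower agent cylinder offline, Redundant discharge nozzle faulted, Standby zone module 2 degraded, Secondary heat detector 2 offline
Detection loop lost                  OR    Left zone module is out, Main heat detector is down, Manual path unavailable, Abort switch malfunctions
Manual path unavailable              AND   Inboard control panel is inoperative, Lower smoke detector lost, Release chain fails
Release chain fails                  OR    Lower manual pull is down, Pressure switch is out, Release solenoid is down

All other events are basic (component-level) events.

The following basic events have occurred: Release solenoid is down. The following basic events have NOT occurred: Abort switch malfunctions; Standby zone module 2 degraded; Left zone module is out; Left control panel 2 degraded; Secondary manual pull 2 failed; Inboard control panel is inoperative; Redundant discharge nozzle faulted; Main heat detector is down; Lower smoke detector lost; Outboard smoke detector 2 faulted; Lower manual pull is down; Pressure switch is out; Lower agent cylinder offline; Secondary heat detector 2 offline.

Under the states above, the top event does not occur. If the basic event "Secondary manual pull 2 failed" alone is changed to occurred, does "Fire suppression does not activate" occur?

Counterfactual: set "Secondary manual pull 2 failed" to occurred.
Release chain fails [OR]: Lower manual pull is down=not, Pressure switch is out=not, Release solenoid is down=occurs → at least one input occurs → occurs.
Manual path unavailable [AND]: Inboard control panel is inoperative=not, Lower smoke detector lost=not, Release chain fails=occurs → not all inputs occur → does not occur.
Detection loop lost [OR]: Left zone module is out=not, Main heat detector is down=not, Manual path unavailable=not, Abort switch malfunctions=not → no input occurs → does not occur.
Agent supply down [OR]: Lower agent cylinder offline=not, Redundant discharge nozzle faulted=not, Standby zone module 2 degraded=not, Secondary heat detector 2 offline=not → no input occurs → does not occur.
Zone B unavailable [OR]: Agent supply down=not, Left control panel 2 degraded=not, Outboard smoke detector 2 faulted=not → no input occurs → does not occur.
Fire suppression does not activate [OR]: Detection loop lost=not, Zone B unavailable=not, Secondary manual pull 2 failed=occurs → at least one input occurs → occurs.

Yes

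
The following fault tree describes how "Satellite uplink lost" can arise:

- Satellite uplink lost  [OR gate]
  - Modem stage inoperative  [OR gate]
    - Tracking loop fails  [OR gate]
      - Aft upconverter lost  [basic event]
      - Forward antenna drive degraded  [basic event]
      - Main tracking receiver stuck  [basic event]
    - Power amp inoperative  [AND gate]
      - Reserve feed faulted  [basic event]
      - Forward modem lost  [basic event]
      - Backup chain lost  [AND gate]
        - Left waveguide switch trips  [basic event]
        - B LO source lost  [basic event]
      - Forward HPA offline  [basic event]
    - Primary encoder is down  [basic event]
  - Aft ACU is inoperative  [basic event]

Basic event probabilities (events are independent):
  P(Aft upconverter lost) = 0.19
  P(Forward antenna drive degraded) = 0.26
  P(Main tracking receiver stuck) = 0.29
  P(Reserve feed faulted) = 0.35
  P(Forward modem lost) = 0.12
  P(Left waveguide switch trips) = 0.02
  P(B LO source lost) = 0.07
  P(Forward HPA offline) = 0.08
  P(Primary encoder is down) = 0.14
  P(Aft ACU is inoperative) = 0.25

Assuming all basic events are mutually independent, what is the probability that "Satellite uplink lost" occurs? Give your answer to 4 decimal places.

0.7255

P(Tracking loop fails) [OR] = 1 − (1−0.19) × (1−0.26) × (1−0.29) = 0.574426
P(Backup chain lost) [AND] = 0.02 × 0.07 = 0.001400
P(Power amp inoperative) [AND] = 0.35 × 0.12 × 0.001400 × 0.08 = 0.000005
P(Modem stage inoperative) [OR] = 1 − (1−0.574426) × (1−0.000005) × (1−0.14) = 0.634008
P(Satellite uplink lost) [OR] = 1 − (1−0.634008) × (1−0.25) = 0.725506
Rounded to 4 decimal places: P(Satellite uplink lost) ≈ 0.7255.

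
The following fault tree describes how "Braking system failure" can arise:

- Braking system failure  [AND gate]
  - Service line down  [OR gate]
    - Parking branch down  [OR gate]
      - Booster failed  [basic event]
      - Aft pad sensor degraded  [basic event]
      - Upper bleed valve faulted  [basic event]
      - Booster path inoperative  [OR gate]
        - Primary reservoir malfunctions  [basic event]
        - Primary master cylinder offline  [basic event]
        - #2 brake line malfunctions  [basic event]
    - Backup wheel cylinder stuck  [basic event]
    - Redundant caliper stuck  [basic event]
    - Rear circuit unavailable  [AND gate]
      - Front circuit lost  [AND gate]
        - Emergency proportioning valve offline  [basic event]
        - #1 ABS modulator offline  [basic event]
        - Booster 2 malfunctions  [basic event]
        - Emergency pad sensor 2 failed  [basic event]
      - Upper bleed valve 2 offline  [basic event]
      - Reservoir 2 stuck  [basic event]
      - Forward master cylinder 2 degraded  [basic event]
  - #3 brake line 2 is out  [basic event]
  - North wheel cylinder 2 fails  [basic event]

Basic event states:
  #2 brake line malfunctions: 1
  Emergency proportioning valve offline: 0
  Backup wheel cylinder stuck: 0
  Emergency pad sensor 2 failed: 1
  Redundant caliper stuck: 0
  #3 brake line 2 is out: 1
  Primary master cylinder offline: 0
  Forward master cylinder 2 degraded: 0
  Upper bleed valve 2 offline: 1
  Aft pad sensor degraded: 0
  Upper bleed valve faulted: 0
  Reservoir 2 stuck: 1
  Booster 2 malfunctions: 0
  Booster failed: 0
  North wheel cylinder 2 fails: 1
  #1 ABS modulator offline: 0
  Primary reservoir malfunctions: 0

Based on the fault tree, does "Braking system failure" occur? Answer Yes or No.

Booster path inoperative [OR]: Primary reservoir malfunctions=not, Primary master cylinder offline=not, #2 brake line malfunctions=occurs → at least one input occurs → occurs.
Parking branch down [OR]: Booster failed=not, Aft pad sensor degraded=not, Upper bleed valve faulted=not, Booster path inoperative=occurs → at least one input occurs → occurs.
Front circuit lost [AND]: Emergency proportioning valve offline=not, #1 ABS modulator offline=not, Booster 2 malfunctions=not, Emergency pad sensor 2 failed=occurs → not all inputs occur → does not occur.
Rear circuit unavailable [AND]: Front circuit lost=not, Upper bleed valve 2 offline=occurs, Reservoir 2 stuck=occurs, Forward master cylinder 2 degraded=not → not all inputs occur → does not occur.
Service line down [OR]: Parking branch down=occurs, Backup wheel cylinder stuck=not, Redundant caliper stuck=not, Rear circuit unavailable=not → at least one input occurs → occurs.
Braking system failure [AND]: Service line down=occurs, #3 brake line 2 is out=occurs, North wheel cylinder 2 fails=occurs → all inputs occur → occurs.

Yes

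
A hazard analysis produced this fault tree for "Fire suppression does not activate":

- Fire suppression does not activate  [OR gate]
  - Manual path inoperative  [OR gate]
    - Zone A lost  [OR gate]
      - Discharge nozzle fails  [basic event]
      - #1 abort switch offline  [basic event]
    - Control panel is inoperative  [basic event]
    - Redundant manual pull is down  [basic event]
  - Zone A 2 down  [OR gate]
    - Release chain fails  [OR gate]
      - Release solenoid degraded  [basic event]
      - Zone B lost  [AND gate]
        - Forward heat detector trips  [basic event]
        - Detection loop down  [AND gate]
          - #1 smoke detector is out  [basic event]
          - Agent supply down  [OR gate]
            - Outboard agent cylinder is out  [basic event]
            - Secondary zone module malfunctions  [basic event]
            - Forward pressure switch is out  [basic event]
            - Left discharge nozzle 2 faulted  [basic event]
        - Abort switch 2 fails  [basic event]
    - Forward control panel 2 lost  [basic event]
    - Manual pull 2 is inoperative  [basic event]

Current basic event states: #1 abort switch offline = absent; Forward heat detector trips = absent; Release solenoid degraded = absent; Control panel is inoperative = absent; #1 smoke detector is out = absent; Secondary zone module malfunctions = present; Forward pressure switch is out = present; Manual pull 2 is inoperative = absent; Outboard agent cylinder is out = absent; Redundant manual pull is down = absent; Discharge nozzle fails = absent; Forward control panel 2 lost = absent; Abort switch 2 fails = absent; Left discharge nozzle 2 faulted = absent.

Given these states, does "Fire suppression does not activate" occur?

Zone A lost [OR]: Discharge nozzle fails=not, #1 abort switch offline=not → no input occurs → does not occur.
Manual path inoperative [OR]: Zone A lost=not, Control panel is inoperative=not, Redundant manual pull is down=not → no input occurs → does not occur.
Agent supply down [OR]: Outboard agent cylinder is out=not, Secondary zone module malfunctions=occurs, Forward pressure switch is out=occurs, Left discharge nozzle 2 faulted=not → at least one input occurs → occurs.
Detection loop down [AND]: #1 smoke detector is out=not, Agent supply down=occurs → not all inputs occur → does not occur.
Zone B lost [AND]: Forward heat detector trips=not, Detection loop down=not, Abort switch 2 fails=not → not all inputs occur → does not occur.
Release chain fails [OR]: Release solenoid degraded=not, Zone B lost=not → no input occurs → does not occur.
Zone A 2 down [OR]: Release chain fails=not, Forward control panel 2 lost=not, Manual pull 2 is inoperative=not → no input occurs → does not occur.
Fire suppression does not activate [OR]: Manual path inoperative=not, Zone A 2 down=not → no input occurs → does not occur.

No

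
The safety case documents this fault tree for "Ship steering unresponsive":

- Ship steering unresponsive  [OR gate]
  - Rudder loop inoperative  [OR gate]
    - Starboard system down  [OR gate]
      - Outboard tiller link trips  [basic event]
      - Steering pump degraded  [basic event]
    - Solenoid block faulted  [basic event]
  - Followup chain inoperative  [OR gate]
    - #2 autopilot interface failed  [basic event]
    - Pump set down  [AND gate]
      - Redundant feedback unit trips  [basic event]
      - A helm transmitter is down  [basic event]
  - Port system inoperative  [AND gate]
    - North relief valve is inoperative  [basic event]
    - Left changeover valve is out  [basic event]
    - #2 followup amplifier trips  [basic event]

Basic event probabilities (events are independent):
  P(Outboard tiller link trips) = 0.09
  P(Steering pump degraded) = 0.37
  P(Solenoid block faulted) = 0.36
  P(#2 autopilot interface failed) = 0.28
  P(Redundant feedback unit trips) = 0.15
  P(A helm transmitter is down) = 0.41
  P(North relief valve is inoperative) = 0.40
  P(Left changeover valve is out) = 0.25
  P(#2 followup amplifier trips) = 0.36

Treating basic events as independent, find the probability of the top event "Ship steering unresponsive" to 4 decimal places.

0.7610

P(Starboard system down) [OR] = 1 − (1−0.09) × (1−0.37) = 0.426700
P(Rudder loop inoperative) [OR] = 1 − (1−0.426700) × (1−0.36) = 0.633088
P(Pump set down) [AND] = 0.15 × 0.41 = 0.061500
P(Followup chain inoperative) [OR] = 1 − (1−0.28) × (1−0.061500) = 0.324280
P(Port system inoperative) [AND] = 0.40 × 0.25 × 0.36 = 0.036000
P(Ship steering unresponsive) [OR] = 1 − (1−0.633088) × (1−0.324280) × (1−0.036000) = 0.760996
Rounded to 4 decimal places: P(Ship steering unresponsive) ≈ 0.7610.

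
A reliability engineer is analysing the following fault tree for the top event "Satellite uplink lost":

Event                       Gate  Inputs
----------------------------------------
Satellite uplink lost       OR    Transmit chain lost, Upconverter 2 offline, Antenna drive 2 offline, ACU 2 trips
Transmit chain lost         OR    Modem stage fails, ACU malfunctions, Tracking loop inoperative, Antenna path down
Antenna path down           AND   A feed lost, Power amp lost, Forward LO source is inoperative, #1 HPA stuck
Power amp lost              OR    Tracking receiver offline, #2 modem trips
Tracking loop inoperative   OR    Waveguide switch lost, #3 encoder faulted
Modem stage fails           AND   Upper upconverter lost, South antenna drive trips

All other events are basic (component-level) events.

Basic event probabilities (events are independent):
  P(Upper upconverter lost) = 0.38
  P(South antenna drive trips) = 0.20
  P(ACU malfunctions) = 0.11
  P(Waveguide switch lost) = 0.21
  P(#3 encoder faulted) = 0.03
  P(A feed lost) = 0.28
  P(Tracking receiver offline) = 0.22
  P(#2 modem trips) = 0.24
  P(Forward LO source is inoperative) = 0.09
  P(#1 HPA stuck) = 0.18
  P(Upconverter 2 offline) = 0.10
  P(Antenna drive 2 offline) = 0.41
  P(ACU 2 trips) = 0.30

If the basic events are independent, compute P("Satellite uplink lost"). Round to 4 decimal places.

P(Modem stage fails) [AND] = 0.38 × 0.20 = 0.076000
P(Tracking loop inoperative) [OR] = 1 − (1−0.21) × (1−0.03) = 0.233700
P(Power amp lost) [OR] = 1 − (1−0.22) × (1−0.24) = 0.407200
P(Antenna path down) [AND] = 0.28 × 0.407200 × 0.09 × 0.18 = 0.001847
P(Transmit chain lost) [OR] = 1 − (1−0.076000) × (1−0.11) × (1−0.233700) × (1−0.001847) = 0.370989
P(Satellite uplink lost) [OR] = 1 − (1−0.370989) × (1−0.10) × (1−0.41) × (1−0.30) = 0.766197
Rounded to 4 decimal places: P(Satellite uplink lost) ≈ 0.7662.

0.7662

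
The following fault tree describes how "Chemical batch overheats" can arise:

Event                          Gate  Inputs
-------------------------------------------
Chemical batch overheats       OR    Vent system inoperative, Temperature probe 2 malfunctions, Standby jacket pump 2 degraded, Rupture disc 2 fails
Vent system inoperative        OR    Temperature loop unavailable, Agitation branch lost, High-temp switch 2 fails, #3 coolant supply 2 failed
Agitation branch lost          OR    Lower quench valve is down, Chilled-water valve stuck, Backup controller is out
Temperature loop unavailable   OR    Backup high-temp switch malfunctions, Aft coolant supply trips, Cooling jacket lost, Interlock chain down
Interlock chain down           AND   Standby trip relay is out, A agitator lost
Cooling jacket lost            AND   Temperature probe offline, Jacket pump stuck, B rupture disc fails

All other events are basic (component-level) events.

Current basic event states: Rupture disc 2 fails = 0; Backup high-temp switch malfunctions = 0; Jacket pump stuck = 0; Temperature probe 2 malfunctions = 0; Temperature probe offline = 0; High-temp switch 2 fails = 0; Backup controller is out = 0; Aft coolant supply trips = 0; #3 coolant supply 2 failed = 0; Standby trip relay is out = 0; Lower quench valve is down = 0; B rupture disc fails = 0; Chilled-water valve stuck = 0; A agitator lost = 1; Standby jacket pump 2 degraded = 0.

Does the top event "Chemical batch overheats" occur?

Cooling jacket lost [AND]: Temperature probe offline=not, Jacket pump stuck=not, B rupture disc fails=not → not all inputs occur → does not occur.
Interlock chain down [AND]: Standby trip relay is out=not, A agitator lost=occurs → not all inputs occur → does not occur.
Temperature loop unavailable [OR]: Backup high-temp switch malfunctions=not, Aft coolant supply trips=not, Cooling jacket lost=not, Interlock chain down=not → no input occurs → does not occur.
Agitation branch lost [OR]: Lower quench valve is down=not, Chilled-water valve stuck=not, Backup controller is out=not → no input occurs → does not occur.
Vent system inoperative [OR]: Temperature loop unavailable=not, Agitation branch lost=not, High-temp switch 2 fails=not, #3 coolant supply 2 failed=not → no input occurs → does not occur.
Chemical batch overheats [OR]: Vent system inoperative=not, Temperature probe 2 malfunctions=not, Standby jacket pump 2 degraded=not, Rupture disc 2 fails=not → no input occurs → does not occur.

No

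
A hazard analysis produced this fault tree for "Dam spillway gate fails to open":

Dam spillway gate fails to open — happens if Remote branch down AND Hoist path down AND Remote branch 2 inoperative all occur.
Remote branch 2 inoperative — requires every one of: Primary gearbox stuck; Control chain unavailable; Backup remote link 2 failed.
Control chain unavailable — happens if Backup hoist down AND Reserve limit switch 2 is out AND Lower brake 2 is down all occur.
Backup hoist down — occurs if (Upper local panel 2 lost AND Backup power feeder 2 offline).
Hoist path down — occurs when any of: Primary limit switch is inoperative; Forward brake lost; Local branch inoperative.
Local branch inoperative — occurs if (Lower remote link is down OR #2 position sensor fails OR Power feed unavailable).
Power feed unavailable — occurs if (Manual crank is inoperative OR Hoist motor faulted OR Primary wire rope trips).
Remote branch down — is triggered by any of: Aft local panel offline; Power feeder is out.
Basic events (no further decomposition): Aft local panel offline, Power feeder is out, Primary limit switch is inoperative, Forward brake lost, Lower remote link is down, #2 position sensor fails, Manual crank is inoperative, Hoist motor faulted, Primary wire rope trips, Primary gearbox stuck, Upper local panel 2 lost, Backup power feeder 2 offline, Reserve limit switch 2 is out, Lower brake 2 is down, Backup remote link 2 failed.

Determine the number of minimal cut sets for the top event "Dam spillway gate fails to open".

14

Remote branch down [OR]: union of children's cut sets → 2 cut set(s).
Power feed unavailable [OR]: union of children's cut sets → 3 cut set(s).
Local branch inoperative [OR]: union of children's cut sets → 5 cut set(s).
Hoist path down [OR]: union of children's cut sets → 7 cut set(s).
Backup hoist down [AND]: one cut set from each child combined → 1 × 1 = 1 cut set(s).
Control chain unavailable [AND]: one cut set from each child combined → 1 × 1 × 1 = 1 cut set(s).
Remote branch 2 inoperative [AND]: one cut set from each child combined → 1 × 1 × 1 = 1 cut set(s).
Dam spillway gate fails to open [AND]: one cut set from each child combined → 2 × 7 × 1 = 14 cut set(s).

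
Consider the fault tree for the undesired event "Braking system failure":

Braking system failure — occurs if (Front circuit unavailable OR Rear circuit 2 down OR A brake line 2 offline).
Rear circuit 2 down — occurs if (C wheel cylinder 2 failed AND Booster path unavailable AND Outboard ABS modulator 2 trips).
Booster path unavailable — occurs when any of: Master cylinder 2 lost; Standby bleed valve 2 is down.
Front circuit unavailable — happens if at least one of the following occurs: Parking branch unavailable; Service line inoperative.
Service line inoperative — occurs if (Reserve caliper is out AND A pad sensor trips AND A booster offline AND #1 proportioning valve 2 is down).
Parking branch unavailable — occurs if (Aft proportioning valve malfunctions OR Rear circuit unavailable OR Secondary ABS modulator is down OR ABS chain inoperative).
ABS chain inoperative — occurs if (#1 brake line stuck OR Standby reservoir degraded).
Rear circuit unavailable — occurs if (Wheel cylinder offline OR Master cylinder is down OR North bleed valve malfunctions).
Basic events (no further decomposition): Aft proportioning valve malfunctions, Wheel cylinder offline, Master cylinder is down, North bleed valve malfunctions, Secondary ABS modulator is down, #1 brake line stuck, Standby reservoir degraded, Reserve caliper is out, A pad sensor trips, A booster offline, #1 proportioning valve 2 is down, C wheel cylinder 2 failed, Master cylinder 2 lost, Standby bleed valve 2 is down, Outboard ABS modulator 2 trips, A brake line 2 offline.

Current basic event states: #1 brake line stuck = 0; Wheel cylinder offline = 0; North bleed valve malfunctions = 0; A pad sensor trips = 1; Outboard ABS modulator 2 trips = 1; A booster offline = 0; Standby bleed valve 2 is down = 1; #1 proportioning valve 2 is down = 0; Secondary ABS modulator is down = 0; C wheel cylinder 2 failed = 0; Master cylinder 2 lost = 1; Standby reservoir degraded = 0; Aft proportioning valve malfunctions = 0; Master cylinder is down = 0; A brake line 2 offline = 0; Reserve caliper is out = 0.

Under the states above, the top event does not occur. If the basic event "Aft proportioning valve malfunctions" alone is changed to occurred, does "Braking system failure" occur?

Counterfactual: set "Aft proportioning valve malfunctions" to occurred.
Rear circuit unavailable [OR]: Wheel cylinder offline=not, Master cylinder is down=not, North bleed valve malfunctions=not → no input occurs → does not occur.
ABS chain inoperative [OR]: #1 brake line stuck=not, Standby reservoir degraded=not → no input occurs → does not occur.
Parking branch unavailable [OR]: Aft proportioning valve malfunctions=occurs, Rear circuit unavailable=not, Secondary ABS modulator is down=not, ABS chain inoperative=not → at least one input occurs → occurs.
Service line inoperative [AND]: Reserve caliper is out=not, A pad sensor trips=occurs, A booster offline=not, #1 proportioning valve 2 is down=not → not all inputs occur → does not occur.
Front circuit unavailable [OR]: Parking branch unavailable=occurs, Service line inoperative=not → at least one input occurs → occurs.
Booster path unavailable [OR]: Master cylinder 2 lost=occurs, Standby bleed valve 2 is down=occurs → at least one input occurs → occurs.
Rear circuit 2 down [AND]: C wheel cylinder 2 failed=not, Booster path unavailable=occurs, Outboard ABS modulator 2 trips=occurs → not all inputs occur → does not occur.
Braking system failure [OR]: Front circuit unavailable=occurs, Rear circuit 2 down=not, A brake line 2 offline=not → at least one input occurs → occurs.

Yes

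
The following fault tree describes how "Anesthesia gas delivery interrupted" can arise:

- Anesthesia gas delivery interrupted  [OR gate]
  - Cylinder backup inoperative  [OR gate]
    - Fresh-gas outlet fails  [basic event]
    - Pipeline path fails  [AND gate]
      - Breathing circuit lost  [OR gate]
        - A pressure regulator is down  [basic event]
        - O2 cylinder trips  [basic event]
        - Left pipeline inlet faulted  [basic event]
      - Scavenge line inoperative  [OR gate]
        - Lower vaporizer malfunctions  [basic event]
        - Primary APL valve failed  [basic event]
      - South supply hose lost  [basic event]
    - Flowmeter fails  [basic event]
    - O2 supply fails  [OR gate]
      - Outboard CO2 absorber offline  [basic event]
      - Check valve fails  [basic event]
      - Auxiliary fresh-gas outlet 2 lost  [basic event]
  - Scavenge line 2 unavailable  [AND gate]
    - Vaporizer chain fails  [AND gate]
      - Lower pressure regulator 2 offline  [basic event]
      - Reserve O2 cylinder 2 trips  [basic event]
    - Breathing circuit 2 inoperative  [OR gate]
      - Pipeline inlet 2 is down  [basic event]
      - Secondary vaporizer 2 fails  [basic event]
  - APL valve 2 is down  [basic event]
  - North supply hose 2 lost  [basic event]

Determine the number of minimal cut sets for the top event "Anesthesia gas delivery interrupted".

15

Breathing circuit lost [OR]: union of children's cut sets → 3 cut set(s).
Scavenge line inoperative [OR]: union of children's cut sets → 2 cut set(s).
Pipeline path fails [AND]: one cut set from each child combined → 3 × 2 × 1 = 6 cut set(s).
O2 supply fails [OR]: union of children's cut sets → 3 cut set(s).
Cylinder backup inoperative [OR]: union of children's cut sets → 11 cut set(s).
Vaporizer chain fails [AND]: one cut set from each child combined → 1 × 1 = 1 cut set(s).
Breathing circuit 2 inoperative [OR]: union of children's cut sets → 2 cut set(s).
Scavenge line 2 unavailable [AND]: one cut set from each child combined → 1 × 2 = 2 cut set(s).
Anesthesia gas delivery interrupted [OR]: union of children's cut sets → 15 cut set(s).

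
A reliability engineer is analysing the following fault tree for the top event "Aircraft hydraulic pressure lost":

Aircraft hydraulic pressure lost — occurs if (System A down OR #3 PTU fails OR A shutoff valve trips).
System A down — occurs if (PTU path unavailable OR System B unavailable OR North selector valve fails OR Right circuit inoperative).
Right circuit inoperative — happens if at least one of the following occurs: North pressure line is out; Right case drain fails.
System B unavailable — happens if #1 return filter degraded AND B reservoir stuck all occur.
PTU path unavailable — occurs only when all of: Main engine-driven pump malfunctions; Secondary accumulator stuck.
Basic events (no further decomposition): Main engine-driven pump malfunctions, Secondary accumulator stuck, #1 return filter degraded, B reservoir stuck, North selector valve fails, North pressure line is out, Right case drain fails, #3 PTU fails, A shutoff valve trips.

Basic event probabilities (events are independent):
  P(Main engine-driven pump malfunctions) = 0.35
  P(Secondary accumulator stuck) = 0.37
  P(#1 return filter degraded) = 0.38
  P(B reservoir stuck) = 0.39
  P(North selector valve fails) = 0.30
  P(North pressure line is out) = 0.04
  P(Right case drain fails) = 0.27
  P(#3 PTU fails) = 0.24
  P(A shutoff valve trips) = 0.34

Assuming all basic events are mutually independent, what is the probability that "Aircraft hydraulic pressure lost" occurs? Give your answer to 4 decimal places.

0.8175

P(PTU path unavailable) [AND] = 0.35 × 0.37 = 0.129500
P(System B unavailable) [AND] = 0.38 × 0.39 = 0.148200
P(Right circuit inoperative) [OR] = 1 − (1−0.04) × (1−0.27) = 0.299200
P(System A down) [OR] = 1 − (1−0.129500) × (1−0.148200) × (1−0.30) × (1−0.299200) = 0.636254
P(Aircraft hydraulic pressure lost) [OR] = 1 − (1−0.636254) × (1−0.24) × (1−0.34) = 0.817545
Rounded to 4 decimal places: P(Aircraft hydraulic pressure lost) ≈ 0.8175.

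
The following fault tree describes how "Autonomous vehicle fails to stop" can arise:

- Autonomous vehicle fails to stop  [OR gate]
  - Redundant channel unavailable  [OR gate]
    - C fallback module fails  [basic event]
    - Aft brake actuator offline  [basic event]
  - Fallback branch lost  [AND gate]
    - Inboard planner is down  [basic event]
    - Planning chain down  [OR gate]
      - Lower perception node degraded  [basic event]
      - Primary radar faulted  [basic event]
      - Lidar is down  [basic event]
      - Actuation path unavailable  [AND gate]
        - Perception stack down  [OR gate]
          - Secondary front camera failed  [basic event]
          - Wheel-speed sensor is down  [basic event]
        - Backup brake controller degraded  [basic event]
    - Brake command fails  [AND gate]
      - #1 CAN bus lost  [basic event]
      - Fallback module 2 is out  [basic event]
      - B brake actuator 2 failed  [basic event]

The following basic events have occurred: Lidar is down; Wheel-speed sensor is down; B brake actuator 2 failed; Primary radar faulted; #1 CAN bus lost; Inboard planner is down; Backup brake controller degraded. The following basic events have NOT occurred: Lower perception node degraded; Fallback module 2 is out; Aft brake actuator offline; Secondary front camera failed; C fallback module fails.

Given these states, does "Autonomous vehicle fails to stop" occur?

No

Redundant channel unavailable [OR]: C fallback module fails=not, Aft brake actuator offline=not → no input occurs → does not occur.
Perception stack down [OR]: Secondary front camera failed=not, Wheel-speed sensor is down=occurs → at least one input occurs → occurs.
Actuation path unavailable [AND]: Perception stack down=occurs, Backup brake controller degraded=occurs → all inputs occur → occurs.
Planning chain down [OR]: Lower perception node degraded=not, Primary radar faulted=occurs, Lidar is down=occurs, Actuation path unavailable=occurs → at least one input occurs → occurs.
Brake command fails [AND]: #1 CAN bus lost=occurs, Fallback module 2 is out=not, B brake actuator 2 failed=occurs → not all inputs occur → does not occur.
Fallback branch lost [AND]: Inboard planner is down=occurs, Planning chain down=occurs, Brake command fails=not → not all inputs occur → does not occur.
Autonomous vehicle fails to stop [OR]: Redundant channel unavailable=not, Fallback branch lost=not → no input occurs → does not occur.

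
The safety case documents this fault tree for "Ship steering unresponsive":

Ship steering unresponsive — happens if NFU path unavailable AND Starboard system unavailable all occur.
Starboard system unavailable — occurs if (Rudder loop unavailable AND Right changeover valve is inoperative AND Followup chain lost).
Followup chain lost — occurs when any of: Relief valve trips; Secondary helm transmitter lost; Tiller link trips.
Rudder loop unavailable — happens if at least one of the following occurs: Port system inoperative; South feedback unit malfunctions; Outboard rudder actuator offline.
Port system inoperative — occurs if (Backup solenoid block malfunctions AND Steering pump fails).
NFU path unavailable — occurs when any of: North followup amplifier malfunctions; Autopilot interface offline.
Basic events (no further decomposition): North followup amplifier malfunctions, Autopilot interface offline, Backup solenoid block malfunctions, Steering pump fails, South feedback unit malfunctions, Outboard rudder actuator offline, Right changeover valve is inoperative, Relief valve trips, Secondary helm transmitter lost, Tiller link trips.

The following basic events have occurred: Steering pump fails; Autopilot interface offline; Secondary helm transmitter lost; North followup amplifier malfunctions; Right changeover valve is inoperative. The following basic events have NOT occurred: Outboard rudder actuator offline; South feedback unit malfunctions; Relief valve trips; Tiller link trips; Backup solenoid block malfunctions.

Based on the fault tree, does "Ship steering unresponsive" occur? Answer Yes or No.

NFU path unavailable [OR]: North followup amplifier malfunctions=occurs, Autopilot interface offline=occurs → at least one input occurs → occurs.
Port system inoperative [AND]: Backup solenoid block malfunctions=not, Steering pump fails=occurs → not all inputs occur → does not occur.
Rudder loop unavailable [OR]: Port system inoperative=not, South feedback unit malfunctions=not, Outboard rudder actuator offline=not → no input occurs → does not occur.
Followup chain lost [OR]: Relief valve trips=not, Secondary helm transmitter lost=occurs, Tiller link trips=not → at least one input occurs → occurs.
Starboard system unavailable [AND]: Rudder loop unavailable=not, Right changeover valve is inoperative=occurs, Followup chain lost=occurs → not all inputs occur → does not occur.
Ship steering unresponsive [AND]: NFU path unavailable=occurs, Starboard system unavailable=not → not all inputs occur → does not occur.

No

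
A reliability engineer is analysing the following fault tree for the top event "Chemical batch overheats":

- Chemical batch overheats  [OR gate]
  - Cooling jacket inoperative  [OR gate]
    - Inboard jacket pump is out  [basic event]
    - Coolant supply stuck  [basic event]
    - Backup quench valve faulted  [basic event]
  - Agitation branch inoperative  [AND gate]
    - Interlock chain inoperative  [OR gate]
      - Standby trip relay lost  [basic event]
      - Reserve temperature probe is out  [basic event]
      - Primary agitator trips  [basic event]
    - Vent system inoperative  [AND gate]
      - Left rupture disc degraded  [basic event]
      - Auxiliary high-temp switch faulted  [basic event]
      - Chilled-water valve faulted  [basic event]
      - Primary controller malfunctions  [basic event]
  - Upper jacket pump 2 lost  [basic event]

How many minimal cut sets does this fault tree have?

7

Cooling jacket inoperative [OR]: union of children's cut sets → 3 cut set(s).
Interlock chain inoperative [OR]: union of children's cut sets → 3 cut set(s).
Vent system inoperative [AND]: one cut set from each child combined → 1 × 1 × 1 × 1 = 1 cut set(s).
Agitation branch inoperative [AND]: one cut set from each child combined → 3 × 1 = 3 cut set(s).
Chemical batch overheats [OR]: union of children's cut sets → 7 cut set(s).
Minimal cut sets: {Inboard jacket pump is out}; {Coolant supply stuck}; {Backup quench valve faulted}; {Auxiliary high-temp switch faulted, Chilled-water valve faulted, Left rupture disc degraded, Primary controller malfunctions, Standby trip relay lost}; {Auxiliary high-temp switch faulted, Chilled-water valve faulted, Left rupture disc degraded, Primary controller malfunctions, Reserve temperature probe is out}; {Auxiliary high-temp switch faulted, Chilled-water valve faulted, Left rupture disc degraded, Primary agitator trips, Primary controller malfunctions}; {Upper jacket pump 2 lost}.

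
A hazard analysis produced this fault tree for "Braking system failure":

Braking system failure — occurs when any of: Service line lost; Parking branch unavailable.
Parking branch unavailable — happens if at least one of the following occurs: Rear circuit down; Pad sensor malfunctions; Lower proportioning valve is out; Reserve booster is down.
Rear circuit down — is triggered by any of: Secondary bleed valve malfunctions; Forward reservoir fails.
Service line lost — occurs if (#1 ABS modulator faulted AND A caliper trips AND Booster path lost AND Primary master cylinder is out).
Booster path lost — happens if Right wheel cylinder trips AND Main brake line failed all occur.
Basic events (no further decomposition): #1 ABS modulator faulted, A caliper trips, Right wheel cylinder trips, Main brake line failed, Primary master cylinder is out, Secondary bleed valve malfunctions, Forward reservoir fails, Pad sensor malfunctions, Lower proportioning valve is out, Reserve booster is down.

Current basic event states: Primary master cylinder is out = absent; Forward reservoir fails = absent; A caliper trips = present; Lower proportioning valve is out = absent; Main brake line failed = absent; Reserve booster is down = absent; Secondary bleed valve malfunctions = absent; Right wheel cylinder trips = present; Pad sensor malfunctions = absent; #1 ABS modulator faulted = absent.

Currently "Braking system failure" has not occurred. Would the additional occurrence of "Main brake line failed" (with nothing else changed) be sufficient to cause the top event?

Counterfactual: set "Main brake line failed" to occurred.
Booster path lost [AND]: Right wheel cylinder trips=occurs, Main brake line failed=occurs → all inputs occur → occurs.
Service line lost [AND]: #1 ABS modulator faulted=not, A caliper trips=occurs, Booster path lost=occurs, Primary master cylinder is out=not → not all inputs occur → does not occur.
Rear circuit down [OR]: Secondary bleed valve malfunctions=not, Forward reservoir fails=not → no input occurs → does not occur.
Parking branch unavailable [OR]: Rear circuit down=not, Pad sensor malfunctions=not, Lower proportioning valve is out=not, Reserve booster is down=not → no input occurs → does not occur.
Braking system failure [OR]: Service line lost=not, Parking branch unavailable=not → no input occurs → does not occur.

No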